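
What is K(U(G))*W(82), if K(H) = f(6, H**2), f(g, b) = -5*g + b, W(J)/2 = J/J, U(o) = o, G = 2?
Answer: -52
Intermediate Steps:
W(J) = 2 (W(J) = 2*(J/J) = 2*1 = 2)
f(g, b) = b - 5*g
K(H) = -30 + H**2 (K(H) = H**2 - 5*6 = H**2 - 30 = -30 + H**2)
K(U(G))*W(82) = (-30 + 2**2)*2 = (-30 + 4)*2 = -26*2 = -52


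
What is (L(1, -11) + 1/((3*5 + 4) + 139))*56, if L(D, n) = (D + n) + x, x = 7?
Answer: -13244/79 ≈ -167.65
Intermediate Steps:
L(D, n) = 7 + D + n (L(D, n) = (D + n) + 7 = 7 + D + n)
(L(1, -11) + 1/((3*5 + 4) + 139))*56 = ((7 + 1 - 11) + 1/((3*5 + 4) + 139))*56 = (-3 + 1/((15 + 4) + 139))*56 = (-3 + 1/(19 + 139))*56 = (-3 + 1/158)*56 = -473/158*56 = -13244/79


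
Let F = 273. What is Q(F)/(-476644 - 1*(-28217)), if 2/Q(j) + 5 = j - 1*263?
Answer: -2/2242135 ≈ -8.9201e-7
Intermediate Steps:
Q(j) = 2/(-268 + j) (Q(j) = 2/(-5 + (j - 1*263)) = 2/(-5 + (j - 263)) = 2/(-5 + (-263 + j)) = 2/(-268 + j))
Q(F)/(-476644 - 1*(-28217)) = (2/(-268 + 273))/(-476644 - 1*(-28217)) = (2/5)/(-476644 + 28217) = (2*(⅕))/(-448427) = (⅖)*(-1/448427) = -2/2242135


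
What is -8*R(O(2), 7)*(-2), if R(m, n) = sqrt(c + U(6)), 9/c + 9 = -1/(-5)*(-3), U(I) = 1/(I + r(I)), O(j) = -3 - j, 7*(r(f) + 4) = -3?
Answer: 4*I*sqrt(583)/11 ≈ 8.7801*I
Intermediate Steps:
r(f) = -31/7 (r(f) = -4 + (1/7)*(-3) = -4 - 3/7 = -31/7)
U(I) = 1/(-31/7 + I) (U(I) = 1/(I - 31/7) = 1/(-31/7 + I))
c = -15/16 (c = 9/(-9 - 1/(-5)*(-3)) = 9/(-9 - 1*(-1/5)*(-3)) = 9/(-9 + (1/5)*(-3)) = 9/(-9 - 3/5) = 9/(-48/5) = 9*(-5/48) = -15/16 ≈ -0.93750)
R(m, n) = I*sqrt(583)/44 (R(m, n) = sqrt(-15/16 + 7/(-31 + 7*6)) = sqrt(-15/16 + 7/(-31 + 42)) = sqrt(-15/16 + 7/11) = sqrt(-53/176) = I*sqrt(583)/44)
-8*R(O(2), 7)*(-2) = -2*I*sqrt(583)/11*(-2) = 4*I*sqrt(583)/11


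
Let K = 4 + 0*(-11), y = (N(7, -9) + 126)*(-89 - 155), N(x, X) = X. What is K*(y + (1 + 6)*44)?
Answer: -112960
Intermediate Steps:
y = -28548 (y = (-9 + 126)*(-89 - 155) = 117*(-244) = -28548)
K = 4 (K = 4 + 0 = 4)
K*(y + (1 + 6)*44) = 4*(-28548 + (1 + 6)*44) = 4*(-28548 + 7*44) = 4*(-28548 + 308) = 4*(-28240) = -112960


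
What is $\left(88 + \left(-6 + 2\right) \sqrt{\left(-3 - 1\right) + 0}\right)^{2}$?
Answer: $7680 - 1408 i \approx 7680.0 - 1408.0 i$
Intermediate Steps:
$\left(88 + \left(-6 + 2\right) \sqrt{\left(-3 - 1\right) + 0}\right)^{2} = \left(88 - 4 \sqrt{\left(-3 - 1\right) + 0}\right)^{2} = \left(88 - 4 \sqrt{-4 + 0}\right)^{2} = \left(88 - 4 \sqrt{-4}\right)^{2} = \left(88 - 4 \cdot 2 i\right)^{2} = \left(88 - 8 i\right)^{2}$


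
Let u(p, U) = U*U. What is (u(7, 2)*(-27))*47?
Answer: -5076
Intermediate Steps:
u(p, U) = U**2
(u(7, 2)*(-27))*47 = (2**2*(-27))*47 = (4*(-27))*47 = -108*47 = -5076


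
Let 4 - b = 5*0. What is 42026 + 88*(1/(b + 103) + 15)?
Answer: 4638110/107 ≈ 43347.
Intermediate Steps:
b = 4 (b = 4 - 5*0 = 4 - 1*0 = 4 + 0 = 4)
42026 + 88*(1/(b + 103) + 15) = 42026 + 88*(1/(4 + 103) + 15) = 42026 + 88*(1/107 + 15) = 42026 + 88*(1606/107) = 42026 + 141328/107 = 4638110/107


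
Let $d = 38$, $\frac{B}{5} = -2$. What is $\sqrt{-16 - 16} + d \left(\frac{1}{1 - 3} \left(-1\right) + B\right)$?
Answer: $-361 + 4 i \sqrt{2} \approx -361.0 + 5.6569 i$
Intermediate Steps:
$B = -10$ ($B = 5 \left(-2\right) = -10$)
$\sqrt{-16 - 16} + d \left(\frac{1}{1 - 3} \left(-1\right) + B\right) = \sqrt{-16 - 16} + 38 \left(\frac{1}{1 - 3} \left(-1\right) - 10\right) = \sqrt{-32} + 38 \left(\frac{1}{-2} \left(-1\right) - 10\right) = 4 i \sqrt{2} + 38 \left(\left(- \frac{1}{2}\right) \left(-1\right) - 10\right) = 4 i \sqrt{2} + 38 \left(\frac{1}{2} - 10\right) = 4 i \sqrt{2} + 38 \left(- \frac{19}{2}\right) = 4 i \sqrt{2} - 361 = -361 + 4 i \sqrt{2}$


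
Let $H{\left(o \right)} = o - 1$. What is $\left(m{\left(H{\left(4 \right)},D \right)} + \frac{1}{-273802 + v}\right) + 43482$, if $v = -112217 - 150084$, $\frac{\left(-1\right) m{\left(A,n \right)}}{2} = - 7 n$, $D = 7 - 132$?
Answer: $\frac{22372650395}{536103} \approx 41732.0$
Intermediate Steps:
$D = -125$ ($D = 7 - 132 = -125$)
$H{\left(o \right)} = -1 + o$ ($H{\left(o \right)} = o - 1 = -1 + o$)
$m{\left(A,n \right)} = 14 n$ ($m{\left(A,n \right)} = - 2 \left(- 7 n\right) = 14 n$)
$v = -262301$
$\left(m{\left(H{\left(4 \right)},D \right)} + \frac{1}{-273802 + v}\right) + 43482 = \left(14 \left(-125\right) + \frac{1}{-273802 - 262301}\right) + 43482 = \left(-1750 + \frac{1}{-536103}\right) + 43482 = \left(-1750 - \frac{1}{536103}\right) + 43482 = - \frac{938180251}{536103} + 43482 = \frac{22372650395}{536103}$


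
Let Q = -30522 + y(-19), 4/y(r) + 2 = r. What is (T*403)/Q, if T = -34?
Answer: 143871/320483 ≈ 0.44892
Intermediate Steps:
y(r) = 4/(-2 + r)
Q = -640966/21 (Q = -30522 + 4/(-2 - 19) = -30522 + 4/(-21) = -30522 + 4*(-1/21) = -30522 - 4/21 = -640966/21 ≈ -30522.)
(T*403)/Q = (-34*403)/(-640966/21) = -13702*(-21/640966) = 143871/320483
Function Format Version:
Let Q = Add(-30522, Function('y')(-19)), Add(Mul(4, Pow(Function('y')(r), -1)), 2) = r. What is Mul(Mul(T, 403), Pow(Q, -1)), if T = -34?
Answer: Rational(143871, 320483) ≈ 0.44892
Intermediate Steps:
Function('y')(r) = Mul(4, Pow(Add(-2, r), -1))
Q = Rational(-640966, 21) (Q = Add(-30522, Mul(4, Pow(Add(-2, -19), -1))) = Add(-30522, Mul(4, Pow(-21, -1))) = Add(-30522, Mul(4, Rational(-1, 21))) = Add(-30522, Rational(-4, 21)) = Rational(-640966, 21) ≈ -30522.)
Mul(Mul(T, 403), Pow(Q, -1)) = Mul(Mul(-34, 403), Pow(Rational(-640966, 21), -1)) = Mul(-13702, Rational(-21, 640966)) = Rational(143871, 320483)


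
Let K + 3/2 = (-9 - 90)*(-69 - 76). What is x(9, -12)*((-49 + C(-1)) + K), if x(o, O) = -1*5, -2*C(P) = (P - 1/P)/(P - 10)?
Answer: -143045/2 ≈ -71523.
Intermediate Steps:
K = 28707/2 (K = -3/2 + (-9 - 90)*(-69 - 76) = -3/2 - 99*(-145) = -3/2 + 14355 = 28707/2 ≈ 14354.)
C(P) = -(P - 1/P)/(2*(-10 + P)) (C(P) = -(P - 1/P)/(2*(P - 10)) = -(P - 1/P)/(2*(-10 + P)))
x(o, O) = -5
x(9, -12)*((-49 + C(-1)) + K) = -5*((-49 + (½)*(1 - 1*(-1)²)/(-1*(-10 - 1))) + 28707/2) = -5*((-49 + (½)*(-1)*(1 - 1*1)/(-11)) + 28707/2) = -5*((-49 + (½)*(-1)*(-1/11)*(1 - 1)) + 28707/2) = -5*((-49 + (½)*(-1)*(-1/11)*0) + 28707/2) = -5*((-49 + 0) + 28707/2) = -5*(-49 + 28707/2) = -5*28609/2 = -143045/2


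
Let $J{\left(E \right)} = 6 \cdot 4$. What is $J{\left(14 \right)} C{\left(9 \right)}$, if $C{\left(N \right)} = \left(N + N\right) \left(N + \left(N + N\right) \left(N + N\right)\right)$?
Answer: $143856$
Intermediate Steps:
$J{\left(E \right)} = 24$
$C{\left(N \right)} = 2 N \left(N + 4 N^{2}\right)$ ($C{\left(N \right)} = 2 N \left(N + 2 N 2 N\right) = 2 N \left(N + 4 N^{2}\right)$)
$J{\left(14 \right)} C{\left(9 \right)} = 24 \cdot 9^{2} \left(2 + 8 \cdot 9\right) = 24 \cdot 81 \left(2 + 72\right) = 24 \cdot 81 \cdot 74 = 24 \cdot 5994 = 143856$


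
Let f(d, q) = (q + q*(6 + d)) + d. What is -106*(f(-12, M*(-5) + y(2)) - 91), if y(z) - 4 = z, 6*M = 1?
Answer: 40969/3 ≈ 13656.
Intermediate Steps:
M = ⅙ (M = (⅙)*1 = ⅙ ≈ 0.16667)
y(z) = 4 + z
f(d, q) = d + q + q*(6 + d)
-106*(f(-12, M*(-5) + y(2)) - 91) = -106*((-12 + 7*((⅙)*(-5) + (4 + 2)) - 12*((⅙)*(-5) + (4 + 2))) - 91) = -106*((-12 + 7*(-⅚ + 6) - 12*(-⅚ + 6)) - 91) = -106*((-12 + 7*(31/6) - 12*31/6) - 91) = -106*((-12 + 217/6 - 62) - 91) = -106*(-227/6 - 91) = -106*(-773/6) = 40969/3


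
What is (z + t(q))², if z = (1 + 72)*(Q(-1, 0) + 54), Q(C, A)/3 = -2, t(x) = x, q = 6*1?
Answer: 12320100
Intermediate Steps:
q = 6
Q(C, A) = -6 (Q(C, A) = 3*(-2) = -6)
z = 3504 (z = (1 + 72)*(-6 + 54) = 73*48 = 3504)
(z + t(q))² = (3504 + 6)² = 3510² = 12320100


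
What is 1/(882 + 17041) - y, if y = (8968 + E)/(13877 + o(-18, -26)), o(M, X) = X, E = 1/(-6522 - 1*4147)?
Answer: -571572511058/882864988479 ≈ -0.64741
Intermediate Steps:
E = -1/10669 (E = 1/(-6522 - 4147) = 1/(-10669) = -1/10669 ≈ -9.3729e-5)
y = 31893197/49258773 (y = (8968 - 1/10669)/(13877 - 26) = (95679591/10669)/13851 = (95679591/10669)*(1/13851) = 31893197/49258773 ≈ 0.64746)
1/(882 + 17041) - y = 1/(882 + 17041) - 1*31893197/49258773 = 1/17923 - 31893197/49258773 = -571572511058/882864988479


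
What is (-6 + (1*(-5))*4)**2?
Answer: 676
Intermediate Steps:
(-6 + (1*(-5))*4)**2 = (-6 - 5*4)**2 = (-6 - 20)**2 = (-26)**2 = 676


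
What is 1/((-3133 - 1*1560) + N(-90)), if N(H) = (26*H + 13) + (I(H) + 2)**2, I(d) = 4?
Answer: -1/6984 ≈ -0.00014318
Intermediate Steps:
N(H) = 49 + 26*H (N(H) = (26*H + 13) + (4 + 2)**2 = (13 + 26*H) + 6**2 = (13 + 26*H) + 36 = 49 + 26*H)
1/((-3133 - 1*1560) + N(-90)) = 1/((-3133 - 1*1560) + (49 + 26*(-90))) = 1/((-3133 - 1560) + (49 - 2340)) = 1/(-4693 - 2291) = 1/(-6984) = -1/6984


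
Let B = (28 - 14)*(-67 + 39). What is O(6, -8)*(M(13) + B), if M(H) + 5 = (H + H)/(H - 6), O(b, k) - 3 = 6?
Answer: -24777/7 ≈ -3539.6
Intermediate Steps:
O(b, k) = 9 (O(b, k) = 3 + 6 = 9)
M(H) = -5 + 2*H/(-6 + H) (M(H) = -5 + (H + H)/(H - 6) = -5 + (2*H)/(-6 + H) = -5 + 2*H/(-6 + H))
B = -392 (B = 14*(-28) = -392)
O(6, -8)*(M(13) + B) = 9*(3*(10 - 1*13)/(-6 + 13) - 392) = 9*(3*(10 - 13)/7 - 392) = 9*(3*(1/7)*(-3) - 392) = 9*(-9/7 - 392) = 9*(-2753/7) = -24777/7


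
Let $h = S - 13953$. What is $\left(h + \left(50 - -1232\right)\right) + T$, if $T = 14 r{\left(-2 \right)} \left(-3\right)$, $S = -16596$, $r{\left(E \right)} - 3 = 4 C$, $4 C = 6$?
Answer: $-29645$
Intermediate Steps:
$C = \frac{3}{2}$ ($C = \frac{1}{4} \cdot 6 = \frac{3}{2} \approx 1.5$)
$r{\left(E \right)} = 9$ ($r{\left(E \right)} = 3 + 4 \cdot \frac{3}{2} = 3 + 6 = 9$)
$T = -378$ ($T = 14 \cdot 9 \left(-3\right) = 126 \left(-3\right) = -378$)
$h = -30549$ ($h = -16596 - 13953 = -30549$)
$\left(h + \left(50 - -1232\right)\right) + T = \left(-30549 + \left(50 - -1232\right)\right) - 378 = \left(-30549 + \left(50 + 1232\right)\right) - 378 = \left(-30549 + 1282\right) - 378 = -29267 - 378 = -29645$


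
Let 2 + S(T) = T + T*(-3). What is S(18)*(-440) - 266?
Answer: 16454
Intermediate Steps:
S(T) = -2 - 2*T (S(T) = -2 + (T + T*(-3)) = -2 + (T - 3*T) = -2 - 2*T)
S(18)*(-440) - 266 = (-2 - 2*18)*(-440) - 266 = (-2 - 36)*(-440) - 266 = -38*(-440) - 266 = 16720 - 266 = 16454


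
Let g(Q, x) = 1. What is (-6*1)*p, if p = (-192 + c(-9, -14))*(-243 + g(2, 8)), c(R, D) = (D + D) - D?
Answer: -299112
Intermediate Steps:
c(R, D) = D (c(R, D) = 2*D - D = D)
p = 49852 (p = (-192 - 14)*(-243 + 1) = -206*(-242) = 49852)
(-6*1)*p = -6*1*49852 = -6*49852 = -299112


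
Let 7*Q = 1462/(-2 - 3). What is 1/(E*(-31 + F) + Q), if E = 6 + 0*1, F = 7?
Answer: -35/6502 ≈ -0.0053830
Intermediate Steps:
Q = -1462/35 (Q = (1462/(-2 - 3))/7 = (1462/(-5))/7 = (1462*(-⅕))/7 = (⅐)*(-1462/5) = -1462/35 ≈ -41.771)
E = 6 (E = 6 + 0 = 6)
1/(E*(-31 + F) + Q) = 1/(6*(-31 + 7) - 1462/35) = 1/(6*(-24) - 1462/35) = 1/(-144 - 1462/35) = 1/(-6502/35) = -35/6502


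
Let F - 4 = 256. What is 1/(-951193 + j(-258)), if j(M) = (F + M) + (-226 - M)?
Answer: -1/951159 ≈ -1.0513e-6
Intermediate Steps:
F = 260 (F = 4 + 256 = 260)
j(M) = 34 (j(M) = (260 + M) + (-226 - M) = 34)
1/(-951193 + j(-258)) = 1/(-951193 + 34) = 1/(-951159) = -1/951159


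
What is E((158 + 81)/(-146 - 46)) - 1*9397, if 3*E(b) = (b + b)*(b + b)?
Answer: -259751135/27648 ≈ -9394.9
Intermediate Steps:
E(b) = 4*b**2/3 (E(b) = ((b + b)*(b + b))/3 = ((2*b)*(2*b))/3 = (4*b**2)/3 = 4*b**2/3)
E((158 + 81)/(-146 - 46)) - 1*9397 = 4*((158 + 81)/(-146 - 46))**2/3 - 1*9397 = 4*(239/(-192))**2/3 - 9397 = 4*(239*(-1/192))**2/3 - 9397 = 4*(-239/192)**2/3 - 9397 = (4/3)*(57121/36864) - 9397 = 57121/27648 - 9397 = -259751135/27648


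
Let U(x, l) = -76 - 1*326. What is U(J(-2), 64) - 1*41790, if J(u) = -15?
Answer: -42192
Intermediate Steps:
U(x, l) = -402 (U(x, l) = -76 - 326 = -402)
U(J(-2), 64) - 1*41790 = -402 - 1*41790 = -402 - 41790 = -42192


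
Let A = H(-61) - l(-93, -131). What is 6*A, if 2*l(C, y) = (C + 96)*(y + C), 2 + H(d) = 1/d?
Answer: 122238/61 ≈ 2003.9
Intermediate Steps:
H(d) = -2 + 1/d
l(C, y) = (96 + C)*(C + y)/2 (l(C, y) = ((C + 96)*(y + C))/2 = ((96 + C)*(C + y))/2 = (96 + C)*(C + y)/2)
A = 20373/61 (A = (-2 + 1/(-61)) - ((½)*(-93)² + 48*(-93) + 48*(-131) + (½)*(-93)*(-131)) = (-2 - 1/61) - ((½)*8649 - 4464 - 6288 + 12183/2) = -123/61 - (8649/2 - 4464 - 6288 + 12183/2) = -123/61 - 1*(-336) = -123/61 + 336 = 20373/61 ≈ 333.98)
6*A = 6*(20373/61) = 122238/61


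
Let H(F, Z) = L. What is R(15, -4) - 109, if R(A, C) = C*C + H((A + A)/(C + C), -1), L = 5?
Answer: -88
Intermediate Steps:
H(F, Z) = 5
R(A, C) = 5 + C² (R(A, C) = C*C + 5 = C² + 5 = 5 + C²)
R(15, -4) - 109 = (5 + (-4)²) - 109 = (5 + 16) - 109 = 21 - 109 = -88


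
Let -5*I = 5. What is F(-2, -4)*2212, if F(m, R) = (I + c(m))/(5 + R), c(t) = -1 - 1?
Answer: -6636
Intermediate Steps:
I = -1 (I = -⅕*5 = -1)
c(t) = -2
F(m, R) = -3/(5 + R) (F(m, R) = (-1 - 2)/(5 + R) = -3/(5 + R))
F(-2, -4)*2212 = -3/(5 - 4)*2212 = -3/1*2212 = -3*1*2212 = -3*2212 = -6636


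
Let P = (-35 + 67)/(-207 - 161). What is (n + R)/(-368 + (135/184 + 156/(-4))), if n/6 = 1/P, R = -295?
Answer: 9568/10679 ≈ 0.89596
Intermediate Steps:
P = -2/23 (P = 32/(-368) = 32*(-1/368) = -2/23 ≈ -0.086957)
n = -69 (n = 6/(-2/23) = 6*(-23/2) = -69)
(n + R)/(-368 + (135/184 + 156/(-4))) = (-69 - 295)/(-368 + (135/184 + 156/(-4))) = -364/(-368 + (135*(1/184) + 156*(-1/4))) = -364/(-368 + (135/184 - 39)) = -364/(-368 - 7041/184) = -364/(-74753/184) = -364*(-184/74753) = 9568/10679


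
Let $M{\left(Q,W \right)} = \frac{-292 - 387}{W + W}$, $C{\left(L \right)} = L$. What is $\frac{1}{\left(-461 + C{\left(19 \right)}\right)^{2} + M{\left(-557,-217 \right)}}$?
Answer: $\frac{62}{12112665} \approx 5.1186 \cdot 10^{-6}$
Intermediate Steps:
$M{\left(Q,W \right)} = - \frac{679}{2 W}$
$\frac{1}{\left(-461 + C{\left(19 \right)}\right)^{2} + M{\left(-557,-217 \right)}} = \frac{1}{\left(-461 + 19\right)^{2} - \frac{679}{2 \left(-217\right)}} = \frac{1}{\left(-442\right)^{2} - - \frac{97}{62}} = \frac{1}{195364 + \frac{97}{62}} = \frac{1}{\frac{12112665}{62}} = \frac{62}{12112665}$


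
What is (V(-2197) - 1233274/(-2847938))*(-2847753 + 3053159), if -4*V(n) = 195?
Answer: -28264626321121/2847938 ≈ -9.9246e+6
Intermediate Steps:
V(n) = -195/4 (V(n) = -1/4*195 = -195/4)
(V(-2197) - 1233274/(-2847938))*(-2847753 + 3053159) = (-195/4 - 1233274/(-2847938))*(-2847753 + 3053159) = (-195/4 - 1233274*(-1/2847938))*205406 = (-195/4 + 616637/1423969)*205406 = -275207407/5695876*205406 = -28264626321121/2847938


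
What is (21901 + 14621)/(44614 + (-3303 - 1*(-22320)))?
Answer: 36522/63631 ≈ 0.57397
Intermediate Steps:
(21901 + 14621)/(44614 + (-3303 - 1*(-22320))) = 36522/(44614 + (-3303 + 22320)) = 36522/(44614 + 19017) = 36522/63631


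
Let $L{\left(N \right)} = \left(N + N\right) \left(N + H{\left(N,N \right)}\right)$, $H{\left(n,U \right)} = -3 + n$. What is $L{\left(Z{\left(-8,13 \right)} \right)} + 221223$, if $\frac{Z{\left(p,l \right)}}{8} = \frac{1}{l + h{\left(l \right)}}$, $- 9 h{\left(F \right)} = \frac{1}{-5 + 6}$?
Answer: $\frac{186046707}{841} \approx 2.2122 \cdot 10^{5}$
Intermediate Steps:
$h{\left(F \right)} = - \frac{1}{9}$ ($h{\left(F \right)} = - \frac{1}{9 \left(-5 + 6\right)} = - \frac{1}{9 \cdot 1} = \left(- \frac{1}{9}\right) 1 = - \frac{1}{9}$)
$Z{\left(p,l \right)} = \frac{8}{- \frac{1}{9} + l}$ ($Z{\left(p,l \right)} = \frac{8}{l - \frac{1}{9}} = \frac{8}{- \frac{1}{9} + l}$)
$L{\left(N \right)} = 2 N \left(-3 + 2 N\right)$ ($L{\left(N \right)} = \left(N + N\right) \left(N + \left(-3 + N\right)\right) = 2 N \left(-3 + 2 N\right)$)
$L{\left(Z{\left(-8,13 \right)} \right)} + 221223 = 2 \frac{72}{-1 + 9 \cdot 13} \left(-3 + 2 \frac{72}{-1 + 9 \cdot 13}\right) + 221223 = 2 \frac{72}{-1 + 117} \left(-3 + 2 \frac{72}{-1 + 117}\right) + 221223 = 2 \cdot \frac{72}{116} \left(-3 + 2 \cdot \frac{72}{116}\right) + 221223 = 2 \cdot 72 \cdot \frac{1}{116} \left(-3 + 2 \cdot 72 \cdot \frac{1}{116}\right) + 221223 = 2 \cdot \frac{18}{29} \left(-3 + 2 \cdot \frac{18}{29}\right) + 221223 = 2 \cdot \frac{18}{29} \left(-3 + \frac{36}{29}\right) + 221223 = 2 \cdot \frac{18}{29} \left(- \frac{51}{29}\right) + 221223 = - \frac{1836}{841} + 221223 = \frac{186046707}{841}$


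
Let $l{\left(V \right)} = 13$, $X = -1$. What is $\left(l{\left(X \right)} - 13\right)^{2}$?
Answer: $0$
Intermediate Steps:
$\left(l{\left(X \right)} - 13\right)^{2} = \left(13 - 13\right)^{2} = 0^{2} = 0$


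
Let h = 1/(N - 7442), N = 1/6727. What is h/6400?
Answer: -6727/320398931200 ≈ -2.0996e-8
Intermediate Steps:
N = 1/6727 ≈ 0.00014865
h = -6727/50062333 (h = 1/(1/6727 - 7442) = 1/(-50062333/6727) = -6727/50062333 ≈ -0.00013437)
h/6400 = -6727/50062333/6400 = -6727/50062333*1/6400 = -6727/320398931200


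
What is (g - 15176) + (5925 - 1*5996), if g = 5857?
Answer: -9390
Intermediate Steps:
(g - 15176) + (5925 - 1*5996) = (5857 - 15176) + (5925 - 1*5996) = -9319 + (5925 - 5996) = -9319 - 71 = -9390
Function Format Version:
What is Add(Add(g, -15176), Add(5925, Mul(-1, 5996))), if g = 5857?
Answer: -9390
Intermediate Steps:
Add(Add(g, -15176), Add(5925, Mul(-1, 5996))) = Add(Add(5857, -15176), Add(5925, Mul(-1, 5996))) = Add(-9319, Add(5925, -5996)) = Add(-9319, -71) = -9390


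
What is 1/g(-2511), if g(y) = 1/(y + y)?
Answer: -5022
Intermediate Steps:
g(y) = 1/(2*y)
1/g(-2511) = 1/((½)/(-2511)) = 1/((½)*(-1/2511)) = 1/(-1/5022) = -5022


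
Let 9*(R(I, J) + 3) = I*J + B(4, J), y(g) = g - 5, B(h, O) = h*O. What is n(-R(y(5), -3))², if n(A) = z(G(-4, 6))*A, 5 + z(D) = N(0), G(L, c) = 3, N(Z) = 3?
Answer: 676/9 ≈ 75.111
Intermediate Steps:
z(D) = -2 (z(D) = -5 + 3 = -2)
B(h, O) = O*h
y(g) = -5 + g
R(I, J) = -3 + 4*J/9 + I*J/9 (R(I, J) = -3 + (I*J + J*4)/9 = -3 + (I*J + 4*J)/9 = -3 + (4*J + I*J)/9 = -3 + (4*J/9 + I*J/9) = -3 + 4*J/9 + I*J/9)
n(A) = -2*A
n(-R(y(5), -3))² = (-(-2)*(-3 + (4/9)*(-3) + (⅑)*(-5 + 5)*(-3)))² = (-(-2)*(-3 - 4/3 + (⅑)*0*(-3)))² = (-(-2)*(-3 - 4/3 + 0))² = (-(-2)*(-13)/3)² = (-2*13/3)² = (-26/3)² = 676/9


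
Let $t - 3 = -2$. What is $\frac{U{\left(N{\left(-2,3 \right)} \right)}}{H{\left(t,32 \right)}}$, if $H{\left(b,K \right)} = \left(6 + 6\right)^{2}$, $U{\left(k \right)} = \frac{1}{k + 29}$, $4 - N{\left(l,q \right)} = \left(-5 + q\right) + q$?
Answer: $\frac{1}{4608} \approx 0.00021701$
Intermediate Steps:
$t = 1$ ($t = 3 - 2 = 1$)
$N{\left(l,q \right)} = 9 - 2 q$ ($N{\left(l,q \right)} = 4 - \left(\left(-5 + q\right) + q\right) = 4 - \left(-5 + 2 q\right) = 9 - 2 q$)
$U{\left(k \right)} = \frac{1}{29 + k}$
$H{\left(b,K \right)} = 144$ ($H{\left(b,K \right)} = 12^{2} = 144$)
$\frac{U{\left(N{\left(-2,3 \right)} \right)}}{H{\left(t,32 \right)}} = \frac{1}{\left(29 + \left(9 - 6\right)\right) 144} = \frac{1}{29 + \left(9 - 6\right)} \frac{1}{144} = \frac{1}{29 + 3} \cdot \frac{1}{144} = \frac{1}{32} \cdot \frac{1}{144} = \frac{1}{4608}$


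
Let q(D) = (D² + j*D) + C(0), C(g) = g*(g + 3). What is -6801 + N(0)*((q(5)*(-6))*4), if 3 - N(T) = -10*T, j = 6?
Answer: -10761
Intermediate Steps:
N(T) = 3 + 10*T (N(T) = 3 - (-10)*T = 3 + 10*T)
C(g) = g*(3 + g)
q(D) = D² + 6*D (q(D) = (D² + 6*D) + 0*(3 + 0) = (D² + 6*D) + 0*3 = (D² + 6*D) + 0 = D² + 6*D)
-6801 + N(0)*((q(5)*(-6))*4) = -6801 + (3 + 10*0)*(((5*(6 + 5))*(-6))*4) = -6801 + (3 + 0)*(((5*11)*(-6))*4) = -6801 + 3*((55*(-6))*4) = -6801 + 3*(-330*4) = -6801 + 3*(-1320) = -6801 - 3960 = -10761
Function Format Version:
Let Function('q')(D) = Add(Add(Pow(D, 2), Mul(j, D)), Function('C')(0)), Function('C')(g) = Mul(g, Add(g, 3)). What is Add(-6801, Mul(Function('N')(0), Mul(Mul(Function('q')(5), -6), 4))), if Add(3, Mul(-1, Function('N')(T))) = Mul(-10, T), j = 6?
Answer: -10761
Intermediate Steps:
Function('N')(T) = Add(3, Mul(10, T)) (Function('N')(T) = Add(3, Mul(-1, Mul(-10, T))) = Add(3, Mul(10, T)))
Function('C')(g) = Mul(g, Add(3, g))
Function('q')(D) = Add(Pow(D, 2), Mul(6, D)) (Function('q')(D) = Add(Add(Pow(D, 2), Mul(6, D)), Mul(0, Add(3, 0))) = Add(Add(Pow(D, 2), Mul(6, D)), Mul(0, 3)) = Add(Add(Pow(D, 2), Mul(6, D)), 0) = Add(Pow(D, 2), Mul(6, D)))
Add(-6801, Mul(Function('N')(0), Mul(Mul(Function('q')(5), -6), 4))) = Add(-6801, Mul(Add(3, Mul(10, 0)), Mul(Mul(Mul(5, Add(6, 5)), -6), 4))) = Add(-6801, Mul(Add(3, 0), Mul(Mul(Mul(5, 11), -6), 4))) = Add(-6801, Mul(3, Mul(Mul(55, -6), 4))) = Add(-6801, Mul(3, Mul(-330, 4))) = Add(-6801, Mul(3, -1320)) = Add(-6801, -3960) = -10761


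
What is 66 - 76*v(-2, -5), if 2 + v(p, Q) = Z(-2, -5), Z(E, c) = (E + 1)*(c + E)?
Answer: -314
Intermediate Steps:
Z(E, c) = (1 + E)*(E + c)
v(p, Q) = 5 (v(p, Q) = -2 + (-2 - 5 + (-2)² - 2*(-5)) = -2 + (-2 - 5 + 4 + 10) = -2 + 7 = 5)
66 - 76*v(-2, -5) = 66 - 76*5 = 66 - 380 = -314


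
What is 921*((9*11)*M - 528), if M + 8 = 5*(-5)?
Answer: -3495195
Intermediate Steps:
M = -33 (M = -8 + 5*(-5) = -8 - 25 = -33)
921*((9*11)*M - 528) = 921*((9*11)*(-33) - 528) = 921*(99*(-33) - 528) = 921*(-3267 - 528) = 921*(-3795) = -3495195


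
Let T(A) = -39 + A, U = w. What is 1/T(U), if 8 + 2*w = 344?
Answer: 1/129 ≈ 0.0077519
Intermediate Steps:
w = 168 (w = -4 + (1/2)*344 = -4 + 172 = 168)
U = 168
1/T(U) = 1/(-39 + 168) = 1/129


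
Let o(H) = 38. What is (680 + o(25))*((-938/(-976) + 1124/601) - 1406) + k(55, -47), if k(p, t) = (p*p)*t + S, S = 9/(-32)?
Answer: -1348714690533/1173152 ≈ -1.1497e+6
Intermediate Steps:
S = -9/32 (S = 9*(-1/32) = -9/32 ≈ -0.28125)
k(p, t) = -9/32 + t*p² (k(p, t) = (p*p)*t - 9/32 = p²*t - 9/32 = t*p² - 9/32 = -9/32 + t*p²)
(680 + o(25))*((-938/(-976) + 1124/601) - 1406) + k(55, -47) = (680 + 38)*((-938/(-976) + 1124/601) - 1406) + (-9/32 - 47*55²) = 718*((-938*(-1/976) + 1124*(1/601)) - 1406) + (-9/32 - 47*3025) = 718*((469/488 + 1124/601) - 1406) + (-9/32 - 142175) = 718*(830381/293288 - 1406) - 4549609/32 = 718*(-411532547/293288) - 4549609/32 = -147740184373/146644 - 4549609/32 = -1348714690533/1173152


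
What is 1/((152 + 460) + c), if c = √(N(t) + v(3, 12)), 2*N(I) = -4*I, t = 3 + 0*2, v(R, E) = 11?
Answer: 612/374539 - √5/374539 ≈ 0.0016280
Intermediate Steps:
t = 3 (t = 3 + 0 = 3)
N(I) = -2*I (N(I) = (-4*I)/2 = -2*I)
c = √5 (c = √(-2*3 + 11) = √(-6 + 11) = √5 ≈ 2.2361)
1/((152 + 460) + c) = 1/((152 + 460) + √5) = 1/(612 + √5)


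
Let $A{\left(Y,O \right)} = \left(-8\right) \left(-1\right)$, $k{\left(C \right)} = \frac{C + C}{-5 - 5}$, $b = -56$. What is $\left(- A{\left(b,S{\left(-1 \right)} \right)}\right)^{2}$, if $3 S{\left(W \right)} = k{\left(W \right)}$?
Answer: $64$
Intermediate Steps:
$k{\left(C \right)} = - \frac{C}{5}$ ($k{\left(C \right)} = \frac{2 C}{-10} = 2 C \left(- \frac{1}{10}\right) = - \frac{C}{5}$)
$S{\left(W \right)} = - \frac{W}{15}$ ($S{\left(W \right)} = \frac{\left(- \frac{1}{5}\right) W}{3} = - \frac{W}{15}$)
$A{\left(Y,O \right)} = 8$
$\left(- A{\left(b,S{\left(-1 \right)} \right)}\right)^{2} = \left(\left(-1\right) 8\right)^{2} = \left(-8\right)^{2} = 64$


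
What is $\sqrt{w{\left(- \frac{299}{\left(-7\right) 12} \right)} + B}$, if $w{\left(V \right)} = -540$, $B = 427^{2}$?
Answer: $\sqrt{181789} \approx 426.37$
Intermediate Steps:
$B = 182329$
$\sqrt{w{\left(- \frac{299}{\left(-7\right) 12} \right)} + B} = \sqrt{-540 + 182329} = \sqrt{181789}$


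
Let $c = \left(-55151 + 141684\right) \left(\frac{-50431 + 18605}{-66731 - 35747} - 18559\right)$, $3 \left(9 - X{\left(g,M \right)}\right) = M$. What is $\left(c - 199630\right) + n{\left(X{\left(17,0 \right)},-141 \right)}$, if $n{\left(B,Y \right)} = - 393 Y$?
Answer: $- \frac{82294101693567}{51239} \approx -1.6061 \cdot 10^{9}$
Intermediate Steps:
$X{\left(g,M \right)} = 9 - \frac{M}{3}$
$c = - \frac{82286712158704}{51239}$ ($c = 86533 \left(- \frac{31826}{-102478} - 18559\right) = 86533 \left(\left(-31826\right) \left(- \frac{1}{102478}\right) - 18559\right) = 86533 \left(\frac{15913}{51239} - 18559\right) = 86533 \left(- \frac{950928688}{51239}\right) = - \frac{82286712158704}{51239} \approx -1.6059 \cdot 10^{9}$)
$\left(c - 199630\right) + n{\left(X{\left(17,0 \right)},-141 \right)} = \left(- \frac{82286712158704}{51239} - 199630\right) - -55413 = - \frac{82296941000274}{51239} + 55413 = - \frac{82294101693567}{51239}$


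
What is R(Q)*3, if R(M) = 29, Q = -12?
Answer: 87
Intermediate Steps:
R(Q)*3 = 29*3 = 87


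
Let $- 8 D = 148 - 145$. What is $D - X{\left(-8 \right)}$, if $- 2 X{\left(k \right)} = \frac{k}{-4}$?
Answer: $\frac{5}{8} \approx 0.625$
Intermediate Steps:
$X{\left(k \right)} = \frac{k}{8}$ ($X{\left(k \right)} = - \frac{k \frac{1}{-4}}{2} = - \frac{k \left(- \frac{1}{4}\right)}{2} = - \frac{\left(- \frac{1}{4}\right) k}{2} = \frac{k}{8}$)
$D = - \frac{3}{8}$ ($D = - \frac{148 - 145}{8} = \left(- \frac{1}{8}\right) 3 = - \frac{3}{8} \approx -0.375$)
$D - X{\left(-8 \right)} = - \frac{3}{8} - \frac{1}{8} \left(-8\right) = - \frac{3}{8} - -1 = - \frac{3}{8} + 1 = \frac{5}{8}$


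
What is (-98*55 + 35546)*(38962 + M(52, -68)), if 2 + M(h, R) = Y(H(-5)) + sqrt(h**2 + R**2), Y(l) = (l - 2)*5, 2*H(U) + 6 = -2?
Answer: 1173973080 + 120624*sqrt(458) ≈ 1.1766e+9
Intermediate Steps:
H(U) = -4 (H(U) = -3 + (1/2)*(-2) = -3 - 1 = -4)
Y(l) = -10 + 5*l (Y(l) = (-2 + l)*5 = -10 + 5*l)
M(h, R) = -32 + sqrt(R**2 + h**2) (M(h, R) = -2 + ((-10 + 5*(-4)) + sqrt(h**2 + R**2)) = -2 + ((-10 - 20) + sqrt(R**2 + h**2)) = -2 + (-30 + sqrt(R**2 + h**2)) = -32 + sqrt(R**2 + h**2))
(-98*55 + 35546)*(38962 + M(52, -68)) = (-98*55 + 35546)*(38962 + (-32 + sqrt((-68)**2 + 52**2))) = (-5390 + 35546)*(38962 + (-32 + sqrt(4624 + 2704))) = 30156*(38962 + (-32 + sqrt(7328))) = 30156*(38962 + (-32 + 4*sqrt(458))) = 30156*(38930 + 4*sqrt(458)) = 1173973080 + 120624*sqrt(458)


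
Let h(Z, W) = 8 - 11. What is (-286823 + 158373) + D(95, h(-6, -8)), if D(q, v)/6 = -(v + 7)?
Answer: -128474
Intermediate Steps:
h(Z, W) = -3
D(q, v) = -42 - 6*v (D(q, v) = 6*(-(v + 7)) = 6*(-(7 + v)) = 6*(-7 - v) = -42 - 6*v)
(-286823 + 158373) + D(95, h(-6, -8)) = (-286823 + 158373) + (-42 - 6*(-3)) = -128450 + (-42 + 18) = -128450 - 24 = -128474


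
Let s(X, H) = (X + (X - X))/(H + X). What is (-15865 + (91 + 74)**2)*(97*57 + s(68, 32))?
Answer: 314085824/5 ≈ 6.2817e+7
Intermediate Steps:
s(X, H) = X/(H + X) (s(X, H) = (X + 0)/(H + X) = X/(H + X))
(-15865 + (91 + 74)**2)*(97*57 + s(68, 32)) = (-15865 + (91 + 74)**2)*(97*57 + 68/(32 + 68)) = (-15865 + 165**2)*(5529 + 68/100) = (-15865 + 27225)*(5529 + 68*(1/100)) = 11360*(5529 + 17/25) = 11360*(138242/25) = 314085824/5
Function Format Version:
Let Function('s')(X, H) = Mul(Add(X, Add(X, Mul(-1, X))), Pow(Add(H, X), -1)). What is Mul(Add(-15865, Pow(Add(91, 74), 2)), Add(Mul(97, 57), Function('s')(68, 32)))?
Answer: Rational(314085824, 5) ≈ 6.2817e+7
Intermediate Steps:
Function('s')(X, H) = Mul(X, Pow(Add(H, X), -1)) (Function('s')(X, H) = Mul(Add(X, 0), Pow(Add(H, X), -1)) = Mul(X, Pow(Add(H, X), -1)))
Mul(Add(-15865, Pow(Add(91, 74), 2)), Add(Mul(97, 57), Function('s')(68, 32))) = Mul(Add(-15865, Pow(Add(91, 74), 2)), Add(Mul(97, 57), Mul(68, Pow(Add(32, 68), -1)))) = Mul(Add(-15865, Pow(165, 2)), Add(5529, Mul(68, Pow(100, -1)))) = Mul(Add(-15865, 27225), Add(5529, Mul(68, Rational(1, 100)))) = Mul(11360, Add(5529, Rational(17, 25))) = Mul(11360, Rational(138242, 25)) = Rational(314085824, 5)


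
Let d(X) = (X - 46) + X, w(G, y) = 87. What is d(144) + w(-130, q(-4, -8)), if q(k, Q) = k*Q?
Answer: 329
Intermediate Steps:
q(k, Q) = Q*k
d(X) = -46 + 2*X (d(X) = (-46 + X) + X = -46 + 2*X)
d(144) + w(-130, q(-4, -8)) = (-46 + 2*144) + 87 = (-46 + 288) + 87 = 242 + 87 = 329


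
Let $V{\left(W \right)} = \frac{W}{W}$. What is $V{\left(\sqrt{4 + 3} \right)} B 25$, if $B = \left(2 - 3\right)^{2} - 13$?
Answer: $-300$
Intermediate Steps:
$V{\left(W \right)} = 1$
$B = -12$ ($B = \left(-1\right)^{2} - 13 = 1 - 13 = -12$)
$V{\left(\sqrt{4 + 3} \right)} B 25 = 1 \left(-12\right) 25 = \left(-12\right) 25 = -300$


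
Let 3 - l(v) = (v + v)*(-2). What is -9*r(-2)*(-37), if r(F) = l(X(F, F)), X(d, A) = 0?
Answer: 999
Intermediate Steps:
l(v) = 3 + 4*v (l(v) = 3 - (v + v)*(-2) = 3 - 2*v*(-2) = 3 - (-4)*v = 3 + 4*v)
r(F) = 3 (r(F) = 3 + 4*0 = 3 + 0 = 3)
-9*r(-2)*(-37) = -9*3*(-37) = -27*(-37) = 999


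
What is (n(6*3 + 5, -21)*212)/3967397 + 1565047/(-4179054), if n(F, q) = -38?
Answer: -567529930153/1507269663858 ≈ -0.37653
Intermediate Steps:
(n(6*3 + 5, -21)*212)/3967397 + 1565047/(-4179054) = -38*212/3967397 + 1565047/(-4179054) = -8056*1/3967397 + 1565047*(-1/4179054) = -8056/3967397 - 142277/379914 = -567529930153/1507269663858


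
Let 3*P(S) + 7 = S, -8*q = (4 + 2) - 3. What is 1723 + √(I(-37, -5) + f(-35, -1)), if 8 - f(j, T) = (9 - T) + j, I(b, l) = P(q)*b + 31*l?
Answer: 1723 + I*√4470/12 ≈ 1723.0 + 5.5715*I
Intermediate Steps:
q = -3/8 (q = -((4 + 2) - 3)/8 = -(6 - 3)/8 = -⅛*3 = -3/8 ≈ -0.37500)
P(S) = -7/3 + S/3
I(b, l) = 31*l - 59*b/24 (I(b, l) = (-7/3 + (⅓)*(-3/8))*b + 31*l = (-7/3 - ⅛)*b + 31*l = -59*b/24 + 31*l = 31*l - 59*b/24)
f(j, T) = -1 + T - j (f(j, T) = 8 - ((9 - T) + j) = 8 - (9 + j - T) = 8 + (-9 + T - j) = -1 + T - j)
1723 + √(I(-37, -5) + f(-35, -1)) = 1723 + √((31*(-5) - 59/24*(-37)) + (-1 - 1 - 1*(-35))) = 1723 + √((-155 + 2183/24) + (-1 - 1 + 35)) = 1723 + √(-1537/24 + 33) = 1723 + √(-745/24) = 1723 + I*√4470/12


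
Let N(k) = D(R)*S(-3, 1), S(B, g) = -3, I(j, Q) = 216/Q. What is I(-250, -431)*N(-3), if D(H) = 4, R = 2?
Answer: 2592/431 ≈ 6.0139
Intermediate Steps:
N(k) = -12 (N(k) = 4*(-3) = -12)
I(-250, -431)*N(-3) = (216/(-431))*(-12) = (216*(-1/431))*(-12) = -216/431*(-12) = 2592/431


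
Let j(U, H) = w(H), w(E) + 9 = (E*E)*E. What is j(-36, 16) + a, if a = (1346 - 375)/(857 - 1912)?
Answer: 4310814/1055 ≈ 4086.1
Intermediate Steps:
a = -971/1055 (a = 971/(-1055) = 971*(-1/1055) = -971/1055 ≈ -0.92038)
w(E) = -9 + E**3 (w(E) = -9 + (E*E)*E = -9 + E**2*E = -9 + E**3)
j(U, H) = -9 + H**3
j(-36, 16) + a = (-9 + 16**3) - 971/1055 = (-9 + 4096) - 971/1055 = 4087 - 971/1055 = 4310814/1055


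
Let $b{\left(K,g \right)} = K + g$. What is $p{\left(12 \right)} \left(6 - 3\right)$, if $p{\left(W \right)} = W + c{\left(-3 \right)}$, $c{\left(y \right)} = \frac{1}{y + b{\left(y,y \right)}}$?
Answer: $\frac{107}{3} \approx 35.667$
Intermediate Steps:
$c{\left(y \right)} = \frac{1}{3 y}$ ($c{\left(y \right)} = \frac{1}{y + \left(y + y\right)} = \frac{1}{y + 2 y} = \frac{1}{3 y}$)
$p{\left(W \right)} = - \frac{1}{9} + W$ ($p{\left(W \right)} = W + \frac{1}{3 \left(-3\right)} = W + \frac{1}{3} \left(- \frac{1}{3}\right) = W - \frac{1}{9} = - \frac{1}{9} + W$)
$p{\left(12 \right)} \left(6 - 3\right) = \left(- \frac{1}{9} + 12\right) \left(6 - 3\right) = \frac{107 \left(6 - 3\right)}{9} = \frac{107}{9} \cdot 3 = \frac{107}{3}$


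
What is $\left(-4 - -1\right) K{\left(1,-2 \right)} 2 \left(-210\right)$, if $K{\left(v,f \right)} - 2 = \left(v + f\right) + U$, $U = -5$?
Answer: $-5040$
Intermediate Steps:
$K{\left(v,f \right)} = -3 + f + v$ ($K{\left(v,f \right)} = 2 - \left(5 - f - v\right) = 2 + \left(-5 + f + v\right) = -3 + f + v$)
$\left(-4 - -1\right) K{\left(1,-2 \right)} 2 \left(-210\right) = \left(-4 - -1\right) \left(-3 - 2 + 1\right) 2 \left(-210\right) = \left(-4 + 1\right) \left(-4\right) 2 \left(-210\right) = \left(-3\right) \left(-4\right) 2 \left(-210\right) = 12 \cdot 2 \left(-210\right) = 24 \left(-210\right) = -5040$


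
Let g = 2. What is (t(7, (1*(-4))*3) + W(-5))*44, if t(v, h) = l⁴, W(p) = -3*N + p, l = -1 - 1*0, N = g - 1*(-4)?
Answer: -968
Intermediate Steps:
N = 6 (N = 2 - 1*(-4) = 2 + 4 = 6)
l = -1 (l = -1 + 0 = -1)
W(p) = -18 + p (W(p) = -3*6 + p = -18 + p)
t(v, h) = 1 (t(v, h) = (-1)⁴ = 1)
(t(7, (1*(-4))*3) + W(-5))*44 = (1 + (-18 - 5))*44 = (1 - 23)*44 = -22*44 = -968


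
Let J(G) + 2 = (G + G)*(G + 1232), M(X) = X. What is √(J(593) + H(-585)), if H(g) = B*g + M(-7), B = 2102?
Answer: √934771 ≈ 966.84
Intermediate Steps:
J(G) = -2 + 2*G*(1232 + G) (J(G) = -2 + (G + G)*(G + 1232) = -2 + (2*G)*(1232 + G) = -2 + 2*G*(1232 + G))
H(g) = -7 + 2102*g (H(g) = 2102*g - 7 = -7 + 2102*g)
√(J(593) + H(-585)) = √((-2 + 2*593² + 2464*593) + (-7 + 2102*(-585))) = √((-2 + 2*351649 + 1461152) + (-7 - 1229670)) = √((-2 + 703298 + 1461152) - 1229677) = √(2164448 - 1229677) = √934771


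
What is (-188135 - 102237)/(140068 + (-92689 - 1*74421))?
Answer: 145186/13521 ≈ 10.738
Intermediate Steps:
(-188135 - 102237)/(140068 + (-92689 - 1*74421)) = -290372/(140068 + (-92689 - 74421)) = -290372/(140068 - 167110) = -290372/(-27042) = -290372*(-1/27042) = 145186/13521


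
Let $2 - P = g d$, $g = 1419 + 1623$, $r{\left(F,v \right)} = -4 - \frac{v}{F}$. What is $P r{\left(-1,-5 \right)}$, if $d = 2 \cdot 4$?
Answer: $219006$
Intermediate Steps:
$r{\left(F,v \right)} = -4 - \frac{v}{F}$
$g = 3042$
$d = 8$
$P = -24334$ ($P = 2 - 3042 \cdot 8 = 2 - 24336 = -24334$)
$P r{\left(-1,-5 \right)} = - 24334 \left(-4 - - \frac{5}{-1}\right) = - 24334 \left(-4 - \left(-5\right) \left(-1\right)\right) = - 24334 \left(-4 - 5\right) = \left(-24334\right) \left(-9\right) = 219006$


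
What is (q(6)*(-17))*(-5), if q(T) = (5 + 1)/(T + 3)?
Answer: 170/3 ≈ 56.667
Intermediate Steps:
q(T) = 6/(3 + T)
(q(6)*(-17))*(-5) = ((6/(3 + 6))*(-17))*(-5) = ((6/9)*(-17))*(-5) = ((6*(1/9))*(-17))*(-5) = ((2/3)*(-17))*(-5) = -34/3*(-5) = 170/3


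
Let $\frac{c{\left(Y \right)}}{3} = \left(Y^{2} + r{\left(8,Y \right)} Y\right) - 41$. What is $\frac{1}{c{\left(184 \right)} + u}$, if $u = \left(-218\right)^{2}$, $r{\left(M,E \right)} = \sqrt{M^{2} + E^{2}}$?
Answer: $\frac{148969}{11856203281} - \frac{4416 \sqrt{530}}{11856203281} \approx 3.9899 \cdot 10^{-6}$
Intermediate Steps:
$r{\left(M,E \right)} = \sqrt{E^{2} + M^{2}}$
$u = 47524$
$c{\left(Y \right)} = -123 + 3 Y^{2} + 3 Y \sqrt{64 + Y^{2}}$ ($c{\left(Y \right)} = 3 \left(\left(Y^{2} + \sqrt{Y^{2} + 8^{2}} Y\right) - 41\right) = 3 \left(\left(Y^{2} + \sqrt{Y^{2} + 64} Y\right) - 41\right) = 3 \left(\left(Y^{2} + \sqrt{64 + Y^{2}} Y\right) - 41\right) = 3 \left(\left(Y^{2} + Y \sqrt{64 + Y^{2}}\right) - 41\right) = 3 \left(-41 + Y^{2} + Y \sqrt{64 + Y^{2}}\right) = -123 + 3 Y^{2} + 3 Y \sqrt{64 + Y^{2}}$)
$\frac{1}{c{\left(184 \right)} + u} = \frac{1}{\left(-123 + 3 \cdot 184^{2} + 3 \cdot 184 \sqrt{64 + 184^{2}}\right) + 47524} = \frac{1}{\left(-123 + 3 \cdot 33856 + 3 \cdot 184 \sqrt{64 + 33856}\right) + 47524} = \frac{1}{\left(-123 + 101568 + 3 \cdot 184 \sqrt{33920}\right) + 47524} = \frac{1}{\left(-123 + 101568 + 3 \cdot 184 \cdot 8 \sqrt{530}\right) + 47524} = \frac{1}{\left(-123 + 101568 + 4416 \sqrt{530}\right) + 47524} = \frac{1}{\left(101445 + 4416 \sqrt{530}\right) + 47524} = \frac{1}{148969 + 4416 \sqrt{530}}$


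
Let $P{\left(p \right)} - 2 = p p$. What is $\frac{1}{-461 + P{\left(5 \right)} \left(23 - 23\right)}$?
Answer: $- \frac{1}{461} \approx -0.0021692$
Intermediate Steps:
$P{\left(p \right)} = 2 + p^{2}$ ($P{\left(p \right)} = 2 + p p = 2 + p^{2}$)
$\frac{1}{-461 + P{\left(5 \right)} \left(23 - 23\right)} = \frac{1}{-461 + \left(2 + 5^{2}\right) \left(23 - 23\right)} = \frac{1}{-461 + \left(2 + 25\right) 0} = \frac{1}{-461 + 27 \cdot 0} = \frac{1}{-461 + 0} = \frac{1}{-461} = - \frac{1}{461}$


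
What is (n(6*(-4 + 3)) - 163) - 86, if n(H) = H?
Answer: -255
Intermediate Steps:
(n(6*(-4 + 3)) - 163) - 86 = (6*(-4 + 3) - 163) - 86 = (6*(-1) - 163) - 86 = (-6 - 163) - 86 = -169 - 86 = -255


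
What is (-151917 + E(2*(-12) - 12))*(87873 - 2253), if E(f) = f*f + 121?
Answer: -12885810000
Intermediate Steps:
E(f) = 121 + f² (E(f) = f² + 121 = 121 + f²)
(-151917 + E(2*(-12) - 12))*(87873 - 2253) = (-151917 + (121 + (2*(-12) - 12)²))*(87873 - 2253) = (-151917 + (121 + (-24 - 12)²))*85620 = (-151917 + (121 + (-36)²))*85620 = (-151917 + (121 + 1296))*85620 = (-151917 + 1417)*85620 = -150500*85620 = -12885810000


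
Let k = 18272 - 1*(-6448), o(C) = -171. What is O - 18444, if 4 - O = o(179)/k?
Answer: -151945543/8240 ≈ -18440.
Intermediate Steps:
k = 24720 (k = 18272 + 6448 = 24720)
O = 33017/8240 (O = 4 - (-171)/24720 = 4 - 1*(-57/8240) = 4 + 57/8240 = 33017/8240 ≈ 4.0069)
O - 18444 = 33017/8240 - 18444 = -151945543/8240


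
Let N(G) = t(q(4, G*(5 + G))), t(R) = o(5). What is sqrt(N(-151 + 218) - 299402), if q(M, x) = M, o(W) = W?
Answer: I*sqrt(299397) ≈ 547.17*I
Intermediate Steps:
t(R) = 5
N(G) = 5
sqrt(N(-151 + 218) - 299402) = sqrt(5 - 299402) = sqrt(-299397) = I*sqrt(299397)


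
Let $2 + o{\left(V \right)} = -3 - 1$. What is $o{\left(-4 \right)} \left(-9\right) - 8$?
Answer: $46$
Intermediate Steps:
$o{\left(V \right)} = -6$ ($o{\left(V \right)} = -2 - 4 = -6$)
$o{\left(-4 \right)} \left(-9\right) - 8 = \left(-6\right) \left(-9\right) - 8 = 54 - 8 = 46$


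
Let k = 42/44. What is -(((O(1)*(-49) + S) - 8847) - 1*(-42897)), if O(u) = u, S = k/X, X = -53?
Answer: -39645145/1166 ≈ -34001.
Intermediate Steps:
k = 21/22 (k = 42*(1/44) = 21/22 ≈ 0.95455)
S = -21/1166 (S = (21/22)/(-53) = (21/22)*(-1/53) = -21/1166 ≈ -0.018010)
-(((O(1)*(-49) + S) - 8847) - 1*(-42897)) = -(((1*(-49) - 21/1166) - 8847) - 1*(-42897)) = -(((-49 - 21/1166) - 8847) + 42897) = -((-57155/1166 - 8847) + 42897) = -(-10372757/1166 + 42897) = -1*39645145/1166 = -39645145/1166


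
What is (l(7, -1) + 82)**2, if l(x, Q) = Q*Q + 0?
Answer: 6889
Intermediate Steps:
l(x, Q) = Q**2 (l(x, Q) = Q**2 + 0 = Q**2)
(l(7, -1) + 82)**2 = ((-1)**2 + 82)**2 = (1 + 82)**2 = 83**2 = 6889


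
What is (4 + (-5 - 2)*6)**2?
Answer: 1444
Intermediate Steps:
(4 + (-5 - 2)*6)**2 = (4 - 7*6)**2 = (4 - 42)**2 = (-38)**2 = 1444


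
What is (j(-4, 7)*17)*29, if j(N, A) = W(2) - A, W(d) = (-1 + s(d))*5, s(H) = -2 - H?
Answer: -15776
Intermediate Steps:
W(d) = -15 - 5*d (W(d) = (-1 + (-2 - d))*5 = (-3 - d)*5 = -15 - 5*d)
j(N, A) = -25 - A (j(N, A) = (-15 - 5*2) - A = (-15 - 10) - A = -25 - A)
(j(-4, 7)*17)*29 = ((-25 - 1*7)*17)*29 = ((-25 - 7)*17)*29 = -32*17*29 = -544*29 = -15776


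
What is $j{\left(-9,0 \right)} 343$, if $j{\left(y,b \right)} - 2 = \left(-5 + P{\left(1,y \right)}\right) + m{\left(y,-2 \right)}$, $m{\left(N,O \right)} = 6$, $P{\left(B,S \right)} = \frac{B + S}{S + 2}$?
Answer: $1421$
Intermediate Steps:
$P{\left(B,S \right)} = \frac{B + S}{2 + S}$
$j{\left(y,b \right)} = 3 + \frac{1 + y}{2 + y}$ ($j{\left(y,b \right)} = 2 + \left(\left(-5 + \frac{1 + y}{2 + y}\right) + 6\right) = 2 + \left(1 + \frac{1 + y}{2 + y}\right) = 3 + \frac{1 + y}{2 + y}$)
$j{\left(-9,0 \right)} 343 = \frac{7 + 4 \left(-9\right)}{2 - 9} \cdot 343 = \frac{7 - 36}{-7} \cdot 343 = \left(- \frac{1}{7}\right) \left(-29\right) 343 = \frac{29}{7} \cdot 343 = 1421$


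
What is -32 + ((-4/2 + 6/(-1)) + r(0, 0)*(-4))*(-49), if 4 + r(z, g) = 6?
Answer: 752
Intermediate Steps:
r(z, g) = 2 (r(z, g) = -4 + 6 = 2)
-32 + ((-4/2 + 6/(-1)) + r(0, 0)*(-4))*(-49) = -32 + ((-4/2 + 6/(-1)) + 2*(-4))*(-49) = -32 + ((-4*½ + 6*(-1)) - 8)*(-49) = -32 + ((-2 - 6) - 8)*(-49) = -32 + (-8 - 8)*(-49) = -32 - 16*(-49) = -32 + 784 = 752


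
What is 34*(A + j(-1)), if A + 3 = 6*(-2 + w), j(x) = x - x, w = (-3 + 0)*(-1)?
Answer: 102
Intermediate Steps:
w = 3 (w = -3*(-1) = 3)
j(x) = 0
A = 3 (A = -3 + 6*(-2 + 3) = -3 + 6*1 = -3 + 6 = 3)
34*(A + j(-1)) = 34*(3 + 0) = 34*3 = 102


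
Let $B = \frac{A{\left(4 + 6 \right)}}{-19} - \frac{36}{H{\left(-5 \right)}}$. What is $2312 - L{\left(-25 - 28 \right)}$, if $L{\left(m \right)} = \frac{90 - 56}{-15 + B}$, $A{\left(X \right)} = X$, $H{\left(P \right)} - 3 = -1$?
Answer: $\frac{1473390}{637} \approx 2313.0$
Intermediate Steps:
$H{\left(P \right)} = 2$ ($H{\left(P \right)} = 3 - 1 = 2$)
$B = - \frac{352}{19}$ ($B = \frac{4 + 6}{-19} - \frac{36}{2} = 10 \left(- \frac{1}{19}\right) - 18 = - \frac{10}{19} - 18 = - \frac{352}{19} \approx -18.526$)
$L{\left(m \right)} = - \frac{646}{637}$ ($L{\left(m \right)} = \frac{90 - 56}{-15 - \frac{352}{19}} = \frac{34}{- \frac{637}{19}} = 34 \left(- \frac{19}{637}\right) = - \frac{646}{637}$)
$2312 - L{\left(-25 - 28 \right)} = 2312 - - \frac{646}{637} = 2312 + \frac{646}{637} = \frac{1473390}{637}$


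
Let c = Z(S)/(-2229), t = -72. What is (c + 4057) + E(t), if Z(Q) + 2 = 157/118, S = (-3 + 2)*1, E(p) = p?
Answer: 1048142749/263022 ≈ 3985.0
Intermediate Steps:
S = -1 (S = -1*1 = -1)
Z(Q) = -79/118 (Z(Q) = -2 + 157/118 = -79/118)
c = 79/263022 (c = -79/118/(-2229) = -79/118*(-1/2229) = 79/263022 ≈ 0.00030036)
(c + 4057) + E(t) = (79/263022 + 4057) - 72 = 1067080333/263022 - 72 = 1048142749/263022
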